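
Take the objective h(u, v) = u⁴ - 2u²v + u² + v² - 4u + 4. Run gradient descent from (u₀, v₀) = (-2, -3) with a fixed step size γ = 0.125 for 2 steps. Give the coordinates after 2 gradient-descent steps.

∇h = (4u³ - 4uv + 2u - 4, -2u² + 2v)
Step 1: at (-2, -3), ∇h = (-64, -14) → (-2, -3) − 0.125·(-64, -14) = (6, -1.25)
Step 2: at (6, -1.25), ∇h = (902, -74.5) → (6, -1.25) − 0.125·(902, -74.5) = (-106.75, 8.0625)

(-106.75, 8.0625)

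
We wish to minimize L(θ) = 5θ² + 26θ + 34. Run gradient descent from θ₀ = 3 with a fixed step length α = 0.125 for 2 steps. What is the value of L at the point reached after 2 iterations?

0.8125

L′(θ) = 10θ + 26
θ₁ = 3 − 0.125·56 = -4
θ₂ = -4 − 0.125·(-14) = -2.25
L(-2.25) = 0.8125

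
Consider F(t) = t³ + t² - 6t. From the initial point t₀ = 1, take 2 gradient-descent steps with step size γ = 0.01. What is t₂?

1.019197

F′(t) = 3t² + 2t - 6
Step 1: F′(1) = -1; t₁ = 1 − 0.01·(-1) = 1.01
Step 2: F′(1.01) = -0.9197; t₂ = 1.01 − 0.01·(-0.9197) = 1.019197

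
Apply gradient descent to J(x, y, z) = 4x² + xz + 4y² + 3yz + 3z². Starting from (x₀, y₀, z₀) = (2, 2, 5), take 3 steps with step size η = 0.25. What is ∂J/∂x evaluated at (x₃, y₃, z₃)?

-61.375

∇J = (8x + z, 8y + 3z, x + 3y + 6z)
(x₁, y₁, z₁) = (2, 2, 5) − 0.25·(21, 31, 38) = (-3.25, -5.75, -4.5)
(x₂, y₂, z₂) = (-3.25, -5.75, -4.5) − 0.25·(-30.5, -59.5, -47.5) = (4.375, 9.125, 7.375)
(x₃, y₃, z₃) = (4.375, 9.125, 7.375) − 0.25·(42.375, 95.125, 76) = (-6.21875, -14.65625, -11.625)
∂J/∂x at (-6.21875, -14.65625, -11.625) = -61.375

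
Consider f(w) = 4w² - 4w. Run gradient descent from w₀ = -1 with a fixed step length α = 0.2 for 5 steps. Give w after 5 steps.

f′(w) = 8w - 4
Step 1: f′(-1) = -12; w₁ = -1 − 0.2·(-12) = 1.4
Step 2: f′(1.4) = 7.2; w₂ = 1.4 − 0.2·7.2 = -0.04
Step 3: f′(-0.04) = -4.32; w₃ = -0.04 − 0.2·(-4.32) = 0.824
Step 4: f′(0.824) = 2.592; w₄ = 0.824 − 0.2·2.592 = 0.3056
Step 5: f′(0.3056) = -1.5552; w₅ = 0.3056 − 0.2·(-1.5552) = 0.61664

0.61664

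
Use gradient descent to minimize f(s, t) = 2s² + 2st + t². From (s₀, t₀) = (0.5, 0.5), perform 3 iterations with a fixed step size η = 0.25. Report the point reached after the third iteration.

(-0.0625, 0.0625)

∇f = (4s + 2t, 2s + 2t)
(s₁, t₁) = (0.5, 0.5) − 0.25·(3, 2) = (-0.25, 0)
(s₂, t₂) = (-0.25, 0) − 0.25·(-1, -0.5) = (0, 0.125)
(s₃, t₃) = (0, 0.125) − 0.25·(0.25, 0.25) = (-0.0625, 0.0625)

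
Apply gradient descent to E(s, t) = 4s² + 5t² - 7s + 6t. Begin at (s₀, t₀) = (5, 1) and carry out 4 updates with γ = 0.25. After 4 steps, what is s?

5

∇E = (8s - 7, 10t + 6)
Step 1: at (5, 1), ∇E = (33, 16) → (5, 1) − 0.25·(33, 16) = (-3.25, -3)
Step 2: at (-3.25, -3), ∇E = (-33, -24) → (-3.25, -3) − 0.25·(-33, -24) = (5, 3)
Step 3: at (5, 3), ∇E = (33, 36) → (5, 3) − 0.25·(33, 36) = (-3.25, -6)
Step 4: at (-3.25, -6), ∇E = (-33, -54) → (-3.25, -6) − 0.25·(-33, -54) = (5, 7.5)
s = 5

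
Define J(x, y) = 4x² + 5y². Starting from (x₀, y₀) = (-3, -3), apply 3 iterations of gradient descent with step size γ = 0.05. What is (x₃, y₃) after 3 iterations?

∇J = (8x, 10y)
(x₁, y₁) = (-3, -3) − 0.05·(-24, -30) = (-1.8, -1.5)
(x₂, y₂) = (-1.8, -1.5) − 0.05·(-14.4, -15) = (-1.08, -0.75)
(x₃, y₃) = (-1.08, -0.75) − 0.05·(-8.64, -7.5) = (-0.648, -0.375)

(-0.648, -0.375)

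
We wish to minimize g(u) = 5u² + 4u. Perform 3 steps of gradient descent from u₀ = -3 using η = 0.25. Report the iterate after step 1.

3.5

g′(u) = 10u + 4
Step 1: g′(-3) = -26; u₁ = -3 − 0.25·(-26) = 3.5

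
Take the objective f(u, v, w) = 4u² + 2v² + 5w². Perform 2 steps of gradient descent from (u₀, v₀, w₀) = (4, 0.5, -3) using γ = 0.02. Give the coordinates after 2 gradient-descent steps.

∇f = (8u, 4v, 10w)
Step 1: at (4, 0.5, -3), ∇f = (32, 2, -30) → (4, 0.5, -3) − 0.02·(32, 2, -30) = (3.36, 0.46, -2.4)
Step 2: at (3.36, 0.46, -2.4), ∇f = (26.88, 1.84, -24) → (3.36, 0.46, -2.4) − 0.02·(26.88, 1.84, -24) = (2.8224, 0.4232, -1.92)

(2.8224, 0.4232, -1.92)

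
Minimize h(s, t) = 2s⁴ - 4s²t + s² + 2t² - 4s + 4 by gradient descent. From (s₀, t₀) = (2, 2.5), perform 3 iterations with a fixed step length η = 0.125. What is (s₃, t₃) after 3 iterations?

(8.9375, 4.1875)

∇h = (8s³ - 8st + 2s - 4, -4s² + 4t)
(s₁, t₁) = (2, 2.5) − 0.125·(24, -6) = (-1, 3.25)
(s₂, t₂) = (-1, 3.25) − 0.125·(12, 9) = (-2.5, 2.125)
(s₃, t₃) = (-2.5, 2.125) − 0.125·(-91.5, -16.5) = (8.9375, 4.1875)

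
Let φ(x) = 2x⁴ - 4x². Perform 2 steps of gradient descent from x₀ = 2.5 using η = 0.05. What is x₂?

4.46875

φ′(x) = 8x³ - 8x
Step 1: φ′(2.5) = 105; x₁ = 2.5 − 0.05·105 = -2.75
Step 2: φ′(-2.75) = -144.375; x₂ = -2.75 − 0.05·(-144.375) = 4.46875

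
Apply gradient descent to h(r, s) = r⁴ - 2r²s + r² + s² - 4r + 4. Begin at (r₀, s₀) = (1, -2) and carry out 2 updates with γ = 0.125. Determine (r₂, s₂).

(0.4765625, -0.921875)

∇h = (4r³ - 4rs + 2r - 4, -2r² + 2s)
(r₁, s₁) = (1, -2) − 0.125·(10, -6) = (-0.25, -1.25)
(r₂, s₂) = (-0.25, -1.25) − 0.125·(-5.8125, -2.625) = (0.4765625, -0.921875)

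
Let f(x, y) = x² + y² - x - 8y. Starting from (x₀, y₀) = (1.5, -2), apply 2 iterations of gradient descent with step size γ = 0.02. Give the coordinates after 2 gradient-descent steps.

∇f = (2x - 1, 2y - 8)
Step 1: at (1.5, -2), ∇f = (2, -12) → (1.5, -2) − 0.02·(2, -12) = (1.46, -1.76)
Step 2: at (1.46, -1.76), ∇f = (1.92, -11.52) → (1.46, -1.76) − 0.02·(1.92, -11.52) = (1.4216, -1.5296)

(1.4216, -1.5296)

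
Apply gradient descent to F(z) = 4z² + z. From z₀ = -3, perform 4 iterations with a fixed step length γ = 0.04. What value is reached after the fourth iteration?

F′(z) = 8z + 1
Step 1: F′(-3) = -23; z₁ = -3 − 0.04·(-23) = -2.08
Step 2: F′(-2.08) = -15.64; z₂ = -2.08 − 0.04·(-15.64) = -1.4544
Step 3: F′(-1.4544) = -10.6352; z₃ = -1.4544 − 0.04·(-10.6352) = -1.028992
Step 4: F′(-1.028992) = -7.231936; z₄ = -1.028992 − 0.04·(-7.231936) = -0.73971456

-0.73971456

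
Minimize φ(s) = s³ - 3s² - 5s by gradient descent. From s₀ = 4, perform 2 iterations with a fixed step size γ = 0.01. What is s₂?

3.653117

φ′(s) = 3s² - 6s - 5
Step 1: φ′(4) = 19; s₁ = 4 − 0.01·19 = 3.81
Step 2: φ′(3.81) = 15.6883; s₂ = 3.81 − 0.01·15.6883 = 3.653117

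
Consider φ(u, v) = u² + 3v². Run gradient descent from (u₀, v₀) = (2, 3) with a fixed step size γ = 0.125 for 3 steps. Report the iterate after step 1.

(1.5, 0.75)

∇φ = (2u, 6v)
(u₁, v₁) = (2, 3) − 0.125·(4, 18) = (1.5, 0.75)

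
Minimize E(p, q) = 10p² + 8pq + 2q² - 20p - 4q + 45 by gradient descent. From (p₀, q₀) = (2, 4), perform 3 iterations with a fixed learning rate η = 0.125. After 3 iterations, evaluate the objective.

∇E = (20p + 8q - 20, 8p + 4q - 4)
Step 1: at (2, 4), ∇E = (52, 28) → (2, 4) − 0.125·(52, 28) = (-4.5, 0.5)
Step 2: at (-4.5, 0.5), ∇E = (-106, -38) → (-4.5, 0.5) − 0.125·(-106, -38) = (8.75, 5.25)
Step 3: at (8.75, 5.25), ∇E = (197, 87) → (8.75, 5.25) − 0.125·(197, 87) = (-15.875, -5.625)
E(-15.875, -5.625) = 3682.8125

3682.8125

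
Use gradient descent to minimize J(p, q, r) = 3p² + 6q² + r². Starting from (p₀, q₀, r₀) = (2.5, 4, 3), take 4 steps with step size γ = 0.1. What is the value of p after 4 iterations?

∇J = (6p, 12q, 2r)
Step 1: at (2.5, 4, 3), ∇J = (15, 48, 6) → (2.5, 4, 3) − 0.1·(15, 48, 6) = (1, -0.8, 2.4)
Step 2: at (1, -0.8, 2.4), ∇J = (6, -9.6, 4.8) → (1, -0.8, 2.4) − 0.1·(6, -9.6, 4.8) = (0.4, 0.16, 1.92)
Step 3: at (0.4, 0.16, 1.92), ∇J = (2.4, 1.92, 3.84) → (0.4, 0.16, 1.92) − 0.1·(2.4, 1.92, 3.84) = (0.16, -0.032, 1.536)
Step 4: at (0.16, -0.032, 1.536), ∇J = (0.96, -0.384, 3.072) → (0.16, -0.032, 1.536) − 0.1·(0.96, -0.384, 3.072) = (0.064, 0.0064, 1.2288)
p = 0.064

0.064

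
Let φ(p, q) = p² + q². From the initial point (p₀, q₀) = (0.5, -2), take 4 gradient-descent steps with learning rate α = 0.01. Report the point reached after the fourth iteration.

(0.46118408, -1.84473632)

∇φ = (2p, 2q)
Step 1: at (0.5, -2), ∇φ = (1, -4) → (0.5, -2) − 0.01·(1, -4) = (0.49, -1.96)
Step 2: at (0.49, -1.96), ∇φ = (0.98, -3.92) → (0.49, -1.96) − 0.01·(0.98, -3.92) = (0.4802, -1.9208)
Step 3: at (0.4802, -1.9208), ∇φ = (0.9604, -3.8416) → (0.4802, -1.9208) − 0.01·(0.9604, -3.8416) = (0.470596, -1.882384)
Step 4: at (0.470596, -1.882384), ∇φ = (0.941192, -3.764768) → (0.470596, -1.882384) − 0.01·(0.941192, -3.764768) = (0.46118408, -1.84473632)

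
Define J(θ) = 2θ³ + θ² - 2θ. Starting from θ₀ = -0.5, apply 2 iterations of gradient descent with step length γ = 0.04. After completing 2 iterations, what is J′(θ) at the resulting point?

-1.915506253824

J′(θ) = 6θ² + 2θ - 2
Step 1: J′(-0.5) = -1.5; θ₁ = -0.5 − 0.04·(-1.5) = -0.44
Step 2: J′(-0.44) = -1.7184; θ₂ = -0.44 − 0.04·(-1.7184) = -0.371264
J′(θ) at (-0.371264) = -1.915506253824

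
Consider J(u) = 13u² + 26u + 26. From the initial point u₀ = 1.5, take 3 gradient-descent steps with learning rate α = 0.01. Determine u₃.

J′(u) = 26u + 26
Step 1: J′(1.5) = 65; u₁ = 1.5 − 0.01·65 = 0.85
Step 2: J′(0.85) = 48.1; u₂ = 0.85 − 0.01·48.1 = 0.369
Step 3: J′(0.369) = 35.594; u₃ = 0.369 − 0.01·35.594 = 0.01306

0.01306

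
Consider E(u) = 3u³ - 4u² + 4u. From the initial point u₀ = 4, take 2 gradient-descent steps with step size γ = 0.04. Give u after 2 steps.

E′(u) = 9u² - 8u + 4
u₁ = 4 − 0.04·116 = -0.64
u₂ = -0.64 − 0.04·12.8064 = -1.152256

-1.152256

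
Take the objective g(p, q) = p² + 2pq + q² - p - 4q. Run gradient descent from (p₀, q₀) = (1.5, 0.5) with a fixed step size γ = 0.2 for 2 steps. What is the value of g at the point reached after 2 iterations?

-1.8616

∇g = (2p + 2q - 1, 2p + 2q - 4)
Step 1: at (1.5, 0.5), ∇g = (3, 0) → (1.5, 0.5) − 0.2·(3, 0) = (0.9, 0.5)
Step 2: at (0.9, 0.5), ∇g = (1.8, -1.2) → (0.9, 0.5) − 0.2·(1.8, -1.2) = (0.54, 0.74)
g(0.54, 0.74) = -1.8616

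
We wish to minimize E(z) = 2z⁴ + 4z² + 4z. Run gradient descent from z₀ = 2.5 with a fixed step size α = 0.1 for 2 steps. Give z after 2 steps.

E′(z) = 8z³ + 8z + 4
Step 1: E′(2.5) = 149; z₁ = 2.5 − 0.1·149 = -12.4
Step 2: E′(-12.4) = -15348.192; z₂ = -12.4 − 0.1·(-15348.192) = 1522.4192

1522.4192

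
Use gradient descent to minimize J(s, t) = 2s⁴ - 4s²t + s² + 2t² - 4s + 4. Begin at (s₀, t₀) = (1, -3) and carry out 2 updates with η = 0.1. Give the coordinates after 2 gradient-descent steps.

∇J = (8s³ - 8st + 2s - 4, -4s² + 4t)
(s₁, t₁) = (1, -3) − 0.1·(30, -16) = (-2, -1.4)
(s₂, t₂) = (-2, -1.4) − 0.1·(-94.4, -21.6) = (7.44, 0.76)

(7.44, 0.76)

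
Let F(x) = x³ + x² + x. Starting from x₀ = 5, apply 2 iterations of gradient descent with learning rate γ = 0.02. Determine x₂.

2.483296

F′(x) = 3x² + 2x + 1
Step 1: F′(5) = 86; x₁ = 5 − 0.02·86 = 3.28
Step 2: F′(3.28) = 39.8352; x₂ = 3.28 − 0.02·39.8352 = 2.483296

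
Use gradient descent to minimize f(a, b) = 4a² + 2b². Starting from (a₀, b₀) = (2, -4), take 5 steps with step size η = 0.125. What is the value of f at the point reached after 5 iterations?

0.03125

∇f = (8a, 4b)
(a₁, b₁) = (2, -4) − 0.125·(16, -16) = (0, -2)
(a₂, b₂) = (0, -2) − 0.125·(0, -8) = (0, -1)
(a₃, b₃) = (0, -1) − 0.125·(0, -4) = (0, -0.5)
(a₄, b₄) = (0, -0.5) − 0.125·(0, -2) = (0, -0.25)
(a₅, b₅) = (0, -0.25) − 0.125·(0, -1) = (0, -0.125)
f(0, -0.125) = 0.03125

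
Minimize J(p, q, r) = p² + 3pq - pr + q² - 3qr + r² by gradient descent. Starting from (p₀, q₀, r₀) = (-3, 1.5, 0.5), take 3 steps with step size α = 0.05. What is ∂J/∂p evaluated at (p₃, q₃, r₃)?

1.01525

∇J = (2p + 3q - r, 3p + 2q - 3r, -p - 3q + 2r)
(p₁, q₁, r₁) = (-3, 1.5, 0.5) − 0.05·(-2, -7.5, -0.5) = (-2.9, 1.875, 0.525)
(p₂, q₂, r₂) = (-2.9, 1.875, 0.525) − 0.05·(-0.7, -6.525, -1.675) = (-2.865, 2.20125, 0.60875)
(p₃, q₃, r₃) = (-2.865, 2.20125, 0.60875) − 0.05·(0.265, -6.01875, -2.52125) = (-2.87825, 2.5021875, 0.7348125)
∂J/∂p at (-2.87825, 2.5021875, 0.7348125) = 1.01525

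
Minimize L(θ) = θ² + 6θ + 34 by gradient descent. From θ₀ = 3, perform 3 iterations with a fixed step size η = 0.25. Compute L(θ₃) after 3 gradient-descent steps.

L′(θ) = 2θ + 6
Step 1: L′(3) = 12; θ₁ = 3 − 0.25·12 = 0
Step 2: L′(0) = 6; θ₂ = 0 − 0.25·6 = -1.5
Step 3: L′(-1.5) = 3; θ₃ = -1.5 − 0.25·3 = -2.25
L(-2.25) = 25.5625

25.5625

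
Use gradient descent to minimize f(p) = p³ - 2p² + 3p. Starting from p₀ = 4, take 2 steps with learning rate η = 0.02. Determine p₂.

2.8506

f′(p) = 3p² - 4p + 3
Step 1: f′(4) = 35; p₁ = 4 − 0.02·35 = 3.3
Step 2: f′(3.3) = 22.47; p₂ = 3.3 − 0.02·22.47 = 2.8506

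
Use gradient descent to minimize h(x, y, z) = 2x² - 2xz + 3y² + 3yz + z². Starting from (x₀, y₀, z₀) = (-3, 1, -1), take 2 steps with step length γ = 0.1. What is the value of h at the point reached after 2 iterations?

∇h = (4x - 2z, 6y + 3z, -2x + 3y + 2z)
Step 1: at (-3, 1, -1), ∇h = (-10, 3, 7) → (-3, 1, -1) − 0.1·(-10, 3, 7) = (-2, 0.7, -1.7)
Step 2: at (-2, 0.7, -1.7), ∇h = (-4.6, -0.9, 2.7) → (-2, 0.7, -1.7) − 0.1·(-4.6, -0.9, 2.7) = (-1.54, 0.79, -1.97)
h(-1.54, 0.79, -1.97) = -0.2401

-0.2401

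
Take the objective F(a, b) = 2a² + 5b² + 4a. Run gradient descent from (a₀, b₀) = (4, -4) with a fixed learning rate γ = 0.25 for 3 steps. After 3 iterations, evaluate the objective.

∇F = (4a + 4, 10b)
(a₁, b₁) = (4, -4) − 0.25·(20, -40) = (-1, 6)
(a₂, b₂) = (-1, 6) − 0.25·(0, 60) = (-1, -9)
(a₃, b₃) = (-1, -9) − 0.25·(0, -90) = (-1, 13.5)
F(-1, 13.5) = 909.25

909.25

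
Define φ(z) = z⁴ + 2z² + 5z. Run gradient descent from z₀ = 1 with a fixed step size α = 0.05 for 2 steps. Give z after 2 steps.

0.021425

φ′(z) = 4z³ + 4z + 5
Step 1: φ′(1) = 13; z₁ = 1 − 0.05·13 = 0.35
Step 2: φ′(0.35) = 6.5715; z₂ = 0.35 − 0.05·6.5715 = 0.021425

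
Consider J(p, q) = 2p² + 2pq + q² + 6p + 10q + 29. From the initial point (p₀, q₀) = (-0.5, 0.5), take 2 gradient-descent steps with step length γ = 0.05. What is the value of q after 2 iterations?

∇J = (4p + 2q + 6, 2p + 2q + 10)
Step 1: at (-0.5, 0.5), ∇J = (5, 10) → (-0.5, 0.5) − 0.05·(5, 10) = (-0.75, 0)
Step 2: at (-0.75, 0), ∇J = (3, 8.5) → (-0.75, 0) − 0.05·(3, 8.5) = (-0.9, -0.425)
q = -0.425

-0.425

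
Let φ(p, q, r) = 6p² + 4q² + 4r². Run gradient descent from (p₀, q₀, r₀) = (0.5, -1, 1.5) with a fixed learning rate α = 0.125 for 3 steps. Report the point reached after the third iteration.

(-0.0625, 0, 0)

∇φ = (12p, 8q, 8r)
Step 1: at (0.5, -1, 1.5), ∇φ = (6, -8, 12) → (0.5, -1, 1.5) − 0.125·(6, -8, 12) = (-0.25, 0, 0)
Step 2: at (-0.25, 0, 0), ∇φ = (-3, 0, 0) → (-0.25, 0, 0) − 0.125·(-3, 0, 0) = (0.125, 0, 0)
Step 3: at (0.125, 0, 0), ∇φ = (1.5, 0, 0) → (0.125, 0, 0) − 0.125·(1.5, 0, 0) = (-0.0625, 0, 0)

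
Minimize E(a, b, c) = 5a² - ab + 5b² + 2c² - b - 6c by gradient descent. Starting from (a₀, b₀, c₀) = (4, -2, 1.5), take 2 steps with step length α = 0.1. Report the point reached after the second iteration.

∇E = (10a - b, -a + 10b - 1, 4c - 6)
(a₁, b₁, c₁) = (4, -2, 1.5) − 0.1·(42, -25, 0) = (-0.2, 0.5, 1.5)
(a₂, b₂, c₂) = (-0.2, 0.5, 1.5) − 0.1·(-2.5, 4.2, 0) = (0.05, 0.08, 1.5)

(0.05, 0.08, 1.5)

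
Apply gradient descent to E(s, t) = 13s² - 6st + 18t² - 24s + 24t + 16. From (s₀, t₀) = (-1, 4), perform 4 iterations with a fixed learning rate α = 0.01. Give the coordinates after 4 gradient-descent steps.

(0.60277808, 0.12800752)

∇E = (26s - 6t - 24, -6s + 36t + 24)
(s₁, t₁) = (-1, 4) − 0.01·(-74, 174) = (-0.26, 2.26)
(s₂, t₂) = (-0.26, 2.26) − 0.01·(-44.32, 106.92) = (0.1832, 1.1908)
(s₃, t₃) = (0.1832, 1.1908) − 0.01·(-26.3816, 65.7696) = (0.447016, 0.533104)
(s₄, t₄) = (0.447016, 0.533104) − 0.01·(-15.576208, 40.509648) = (0.60277808, 0.12800752)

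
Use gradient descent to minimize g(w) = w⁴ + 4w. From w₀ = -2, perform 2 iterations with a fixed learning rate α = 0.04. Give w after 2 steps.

-0.93096448

g′(w) = 4w³ + 4
Step 1: g′(-2) = -28; w₁ = -2 − 0.04·(-28) = -0.88
Step 2: g′(-0.88) = 1.274112; w₂ = -0.88 − 0.04·1.274112 = -0.93096448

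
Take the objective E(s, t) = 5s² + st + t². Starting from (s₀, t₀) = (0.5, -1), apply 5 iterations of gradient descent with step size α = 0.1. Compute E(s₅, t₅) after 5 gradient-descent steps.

0.130311185675

∇E = (10s + t, s + 2t)
Step 1: at (0.5, -1), ∇E = (4, -1.5) → (0.5, -1) − 0.1·(4, -1.5) = (0.1, -0.85)
Step 2: at (0.1, -0.85), ∇E = (0.15, -1.6) → (0.1, -0.85) − 0.1·(0.15, -1.6) = (0.085, -0.69)
Step 3: at (0.085, -0.69), ∇E = (0.16, -1.295) → (0.085, -0.69) − 0.1·(0.16, -1.295) = (0.069, -0.5605)
Step 4: at (0.069, -0.5605), ∇E = (0.1295, -1.052) → (0.069, -0.5605) − 0.1·(0.1295, -1.052) = (0.05605, -0.4553)
Step 5: at (0.05605, -0.4553), ∇E = (0.1052, -0.85455) → (0.05605, -0.4553) − 0.1·(0.1052, -0.85455) = (0.04553, -0.369845)
E(0.04553, -0.369845) = 0.130311185675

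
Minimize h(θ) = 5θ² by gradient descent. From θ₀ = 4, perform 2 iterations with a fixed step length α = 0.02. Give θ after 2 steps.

h′(θ) = 10θ
Step 1: h′(4) = 40; θ₁ = 4 − 0.02·40 = 3.2
Step 2: h′(3.2) = 32; θ₂ = 3.2 − 0.02·32 = 2.56

2.56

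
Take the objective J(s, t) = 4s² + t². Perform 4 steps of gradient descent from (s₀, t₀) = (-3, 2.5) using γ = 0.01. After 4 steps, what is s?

∇J = (8s, 2t)
Step 1: at (-3, 2.5), ∇J = (-24, 5) → (-3, 2.5) − 0.01·(-24, 5) = (-2.76, 2.45)
Step 2: at (-2.76, 2.45), ∇J = (-22.08, 4.9) → (-2.76, 2.45) − 0.01·(-22.08, 4.9) = (-2.5392, 2.401)
Step 3: at (-2.5392, 2.401), ∇J = (-20.3136, 4.802) → (-2.5392, 2.401) − 0.01·(-20.3136, 4.802) = (-2.336064, 2.35298)
Step 4: at (-2.336064, 2.35298), ∇J = (-18.688512, 4.70596) → (-2.336064, 2.35298) − 0.01·(-18.688512, 4.70596) = (-2.14917888, 2.3059204)
s = -2.14917888

-2.14917888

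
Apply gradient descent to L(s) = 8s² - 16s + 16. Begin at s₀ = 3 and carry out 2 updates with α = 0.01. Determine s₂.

L′(s) = 16s - 16
s₁ = 3 − 0.01·32 = 2.68
s₂ = 2.68 − 0.01·26.88 = 2.4112

2.4112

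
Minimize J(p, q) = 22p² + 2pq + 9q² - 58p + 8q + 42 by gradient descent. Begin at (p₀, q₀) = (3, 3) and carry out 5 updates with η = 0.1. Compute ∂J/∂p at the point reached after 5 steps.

-39358.04544

∇J = (44p + 2q - 58, 2p + 18q + 8)
Step 1: at (3, 3), ∇J = (80, 68) → (3, 3) − 0.1·(80, 68) = (-5, -3.8)
Step 2: at (-5, -3.8), ∇J = (-285.6, -70.4) → (-5, -3.8) − 0.1·(-285.6, -70.4) = (23.56, 3.24)
Step 3: at (23.56, 3.24), ∇J = (985.12, 113.44) → (23.56, 3.24) − 0.1·(985.12, 113.44) = (-74.952, -8.104)
Step 4: at (-74.952, -8.104), ∇J = (-3372.096, -287.776) → (-74.952, -8.104) − 0.1·(-3372.096, -287.776) = (262.2576, 20.6736)
Step 5: at (262.2576, 20.6736), ∇J = (11522.6816, 904.64) → (262.2576, 20.6736) − 0.1·(11522.6816, 904.64) = (-890.01056, -69.7904)
∂J/∂p at (-890.01056, -69.7904) = -39358.04544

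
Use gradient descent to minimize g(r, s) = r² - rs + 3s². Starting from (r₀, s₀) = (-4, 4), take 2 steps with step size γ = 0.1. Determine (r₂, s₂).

∇g = (2r - s, -r + 6s)
Step 1: at (-4, 4), ∇g = (-12, 28) → (-4, 4) − 0.1·(-12, 28) = (-2.8, 1.2)
Step 2: at (-2.8, 1.2), ∇g = (-6.8, 10) → (-2.8, 1.2) − 0.1·(-6.8, 10) = (-2.12, 0.2)

(-2.12, 0.2)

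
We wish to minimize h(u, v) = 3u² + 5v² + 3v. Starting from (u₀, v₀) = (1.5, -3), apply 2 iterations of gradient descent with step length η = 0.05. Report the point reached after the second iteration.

(0.735, -0.975)

∇h = (6u, 10v + 3)
Step 1: at (1.5, -3), ∇h = (9, -27) → (1.5, -3) − 0.05·(9, -27) = (1.05, -1.65)
Step 2: at (1.05, -1.65), ∇h = (6.3, -13.5) → (1.05, -1.65) − 0.05·(6.3, -13.5) = (0.735, -0.975)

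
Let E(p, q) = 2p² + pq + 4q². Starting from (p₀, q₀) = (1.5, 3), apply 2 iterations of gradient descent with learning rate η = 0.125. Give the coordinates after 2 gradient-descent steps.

(0.2109375, -0.046875)

∇E = (4p + q, p + 8q)
(p₁, q₁) = (1.5, 3) − 0.125·(9, 25.5) = (0.375, -0.1875)
(p₂, q₂) = (0.375, -0.1875) − 0.125·(1.3125, -1.125) = (0.2109375, -0.046875)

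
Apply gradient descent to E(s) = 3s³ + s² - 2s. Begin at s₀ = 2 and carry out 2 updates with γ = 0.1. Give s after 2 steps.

E′(s) = 9s² + 2s - 2
Step 1: E′(2) = 38; s₁ = 2 − 0.1·38 = -1.8
Step 2: E′(-1.8) = 23.56; s₂ = -1.8 − 0.1·23.56 = -4.156

-4.156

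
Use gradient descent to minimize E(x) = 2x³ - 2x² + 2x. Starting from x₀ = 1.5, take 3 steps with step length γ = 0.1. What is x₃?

E′(x) = 6x² - 4x + 2
Step 1: E′(1.5) = 9.5; x₁ = 1.5 − 0.1·9.5 = 0.55
Step 2: E′(0.55) = 1.615; x₂ = 0.55 − 0.1·1.615 = 0.3885
Step 3: E′(0.3885) = 1.3515935; x₃ = 0.3885 − 0.1·1.3515935 = 0.25334065

0.25334065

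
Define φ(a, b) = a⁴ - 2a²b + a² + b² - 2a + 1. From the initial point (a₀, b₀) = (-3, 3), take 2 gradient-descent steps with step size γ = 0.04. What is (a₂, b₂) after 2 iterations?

∇φ = (4a³ - 4ab + 2a - 2, -2a² + 2b)
(a₁, b₁) = (-3, 3) − 0.04·(-80, -12) = (0.2, 3.48)
(a₂, b₂) = (0.2, 3.48) − 0.04·(-4.352, 6.88) = (0.37408, 3.2048)

(0.37408, 3.2048)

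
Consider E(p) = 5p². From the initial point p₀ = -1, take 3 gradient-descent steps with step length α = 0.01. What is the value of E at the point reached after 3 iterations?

E′(p) = 10p
Step 1: E′(-1) = -10; p₁ = -1 − 0.01·(-10) = -0.9
Step 2: E′(-0.9) = -9; p₂ = -0.9 − 0.01·(-9) = -0.81
Step 3: E′(-0.81) = -8.1; p₃ = -0.81 − 0.01·(-8.1) = -0.729
E(-0.729) = 2.657205

2.657205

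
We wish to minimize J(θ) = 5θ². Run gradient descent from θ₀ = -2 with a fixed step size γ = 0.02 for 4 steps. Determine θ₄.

J′(θ) = 10θ
Step 1: J′(-2) = -20; θ₁ = -2 − 0.02·(-20) = -1.6
Step 2: J′(-1.6) = -16; θ₂ = -1.6 − 0.02·(-16) = -1.28
Step 3: J′(-1.28) = -12.8; θ₃ = -1.28 − 0.02·(-12.8) = -1.024
Step 4: J′(-1.024) = -10.24; θ₄ = -1.024 − 0.02·(-10.24) = -0.8192

-0.8192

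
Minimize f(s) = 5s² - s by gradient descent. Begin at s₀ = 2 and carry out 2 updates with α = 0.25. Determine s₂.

f′(s) = 10s - 1
Step 1: f′(2) = 19; s₁ = 2 − 0.25·19 = -2.75
Step 2: f′(-2.75) = -28.5; s₂ = -2.75 − 0.25·(-28.5) = 4.375

4.375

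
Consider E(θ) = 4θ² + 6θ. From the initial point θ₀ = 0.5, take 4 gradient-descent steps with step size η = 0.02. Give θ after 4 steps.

-0.1276608

E′(θ) = 8θ + 6
θ₁ = 0.5 − 0.02·10 = 0.3
θ₂ = 0.3 − 0.02·8.4 = 0.132
θ₃ = 0.132 − 0.02·7.056 = -0.00912
θ₄ = -0.00912 − 0.02·5.92704 = -0.1276608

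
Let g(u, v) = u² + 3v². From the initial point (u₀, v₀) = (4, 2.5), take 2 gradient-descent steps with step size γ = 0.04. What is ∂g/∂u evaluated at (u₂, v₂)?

6.7712

∇g = (2u, 6v)
Step 1: at (4, 2.5), ∇g = (8, 15) → (4, 2.5) − 0.04·(8, 15) = (3.68, 1.9)
Step 2: at (3.68, 1.9), ∇g = (7.36, 11.4) → (3.68, 1.9) − 0.04·(7.36, 11.4) = (3.3856, 1.444)
∂g/∂u at (3.3856, 1.444) = 6.7712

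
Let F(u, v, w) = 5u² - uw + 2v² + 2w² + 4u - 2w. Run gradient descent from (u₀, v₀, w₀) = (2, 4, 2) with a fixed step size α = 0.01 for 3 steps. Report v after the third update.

∇F = (10u - w + 4, 4v, -u + 4w - 2)
(u₁, v₁, w₁) = (2, 4, 2) − 0.01·(22, 16, 4) = (1.78, 3.84, 1.96)
(u₂, v₂, w₂) = (1.78, 3.84, 1.96) − 0.01·(19.84, 15.36, 4.06) = (1.5816, 3.6864, 1.9194)
(u₃, v₃, w₃) = (1.5816, 3.6864, 1.9194) − 0.01·(17.8966, 14.7456, 4.096) = (1.402634, 3.538944, 1.87844)
v = 3.538944

3.538944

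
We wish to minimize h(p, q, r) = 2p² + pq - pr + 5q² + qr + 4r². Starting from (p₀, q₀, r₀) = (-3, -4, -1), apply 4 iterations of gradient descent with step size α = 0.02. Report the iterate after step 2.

∇h = (4p + q - r, p + 10q + r, -p + q + 8r)
Step 1: at (-3, -4, -1), ∇h = (-15, -44, -9) → (-3, -4, -1) − 0.02·(-15, -44, -9) = (-2.7, -3.12, -0.82)
Step 2: at (-2.7, -3.12, -0.82), ∇h = (-13.1, -34.72, -6.98) → (-2.7, -3.12, -0.82) − 0.02·(-13.1, -34.72, -6.98) = (-2.438, -2.4256, -0.6804)

(-2.438, -2.4256, -0.6804)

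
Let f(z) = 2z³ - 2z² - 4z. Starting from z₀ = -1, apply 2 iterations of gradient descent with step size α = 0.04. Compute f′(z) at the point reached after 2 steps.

18.873731014656

f′(z) = 6z² - 4z - 4
Step 1: f′(-1) = 6; z₁ = -1 − 0.04·6 = -1.24
Step 2: f′(-1.24) = 10.1856; z₂ = -1.24 − 0.04·10.1856 = -1.647424
f′(z) at (-1.647424) = 18.873731014656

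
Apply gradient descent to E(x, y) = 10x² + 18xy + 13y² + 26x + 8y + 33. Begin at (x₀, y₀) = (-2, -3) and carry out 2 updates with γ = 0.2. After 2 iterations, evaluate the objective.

521795.632

∇E = (20x + 18y + 26, 18x + 26y + 8)
Step 1: at (-2, -3), ∇E = (-68, -106) → (-2, -3) − 0.2·(-68, -106) = (11.6, 18.2)
Step 2: at (11.6, 18.2), ∇E = (585.6, 690) → (11.6, 18.2) − 0.2·(585.6, 690) = (-105.52, -119.8)
E(-105.52, -119.8) = 521795.632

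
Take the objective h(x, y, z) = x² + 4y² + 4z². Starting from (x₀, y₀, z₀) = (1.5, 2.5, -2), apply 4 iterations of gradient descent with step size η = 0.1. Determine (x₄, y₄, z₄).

(0.6144, 0.004, -0.0032)

∇h = (2x, 8y, 8z)
(x₁, y₁, z₁) = (1.5, 2.5, -2) − 0.1·(3, 20, -16) = (1.2, 0.5, -0.4)
(x₂, y₂, z₂) = (1.2, 0.5, -0.4) − 0.1·(2.4, 4, -3.2) = (0.96, 0.1, -0.08)
(x₃, y₃, z₃) = (0.96, 0.1, -0.08) − 0.1·(1.92, 0.8, -0.64) = (0.768, 0.02, -0.016)
(x₄, y₄, z₄) = (0.768, 0.02, -0.016) − 0.1·(1.536, 0.16, -0.128) = (0.6144, 0.004, -0.0032)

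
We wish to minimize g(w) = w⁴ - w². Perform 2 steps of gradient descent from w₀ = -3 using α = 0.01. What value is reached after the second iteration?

g′(w) = 4w³ - 2w
Step 1: g′(-3) = -102; w₁ = -3 − 0.01·(-102) = -1.98
Step 2: g′(-1.98) = -27.089568; w₂ = -1.98 − 0.01·(-27.089568) = -1.70910432

-1.70910432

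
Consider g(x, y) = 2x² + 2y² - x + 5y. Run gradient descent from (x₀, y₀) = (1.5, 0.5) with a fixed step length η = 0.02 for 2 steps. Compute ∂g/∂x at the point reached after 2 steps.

∇g = (4x - 1, 4y + 5)
Step 1: at (1.5, 0.5), ∇g = (5, 7) → (1.5, 0.5) − 0.02·(5, 7) = (1.4, 0.36)
Step 2: at (1.4, 0.36), ∇g = (4.6, 6.44) → (1.4, 0.36) − 0.02·(4.6, 6.44) = (1.308, 0.2312)
∂g/∂x at (1.308, 0.2312) = 4.232

4.232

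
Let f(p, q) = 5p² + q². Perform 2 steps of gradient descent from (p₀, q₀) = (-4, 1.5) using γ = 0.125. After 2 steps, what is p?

∇f = (10p, 2q)
Step 1: at (-4, 1.5), ∇f = (-40, 3) → (-4, 1.5) − 0.125·(-40, 3) = (1, 1.125)
Step 2: at (1, 1.125), ∇f = (10, 2.25) → (1, 1.125) − 0.125·(10, 2.25) = (-0.25, 0.84375)
p = -0.25

-0.25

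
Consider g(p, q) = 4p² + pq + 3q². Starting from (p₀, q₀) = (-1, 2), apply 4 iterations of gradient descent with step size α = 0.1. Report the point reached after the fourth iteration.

∇g = (8p + q, p + 6q)
Step 1: at (-1, 2), ∇g = (-6, 11) → (-1, 2) − 0.1·(-6, 11) = (-0.4, 0.9)
Step 2: at (-0.4, 0.9), ∇g = (-2.3, 5) → (-0.4, 0.9) − 0.1·(-2.3, 5) = (-0.17, 0.4)
Step 3: at (-0.17, 0.4), ∇g = (-0.96, 2.23) → (-0.17, 0.4) − 0.1·(-0.96, 2.23) = (-0.074, 0.177)
Step 4: at (-0.074, 0.177), ∇g = (-0.415, 0.988) → (-0.074, 0.177) − 0.1·(-0.415, 0.988) = (-0.0325, 0.0782)

(-0.0325, 0.0782)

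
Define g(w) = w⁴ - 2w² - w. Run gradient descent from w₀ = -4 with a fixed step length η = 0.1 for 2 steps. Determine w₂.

-3220.0004

g′(w) = 4w³ - 4w - 1
w₁ = -4 − 0.1·(-241) = 20.1
w₂ = 20.1 − 0.1·32401.004 = -3220.0004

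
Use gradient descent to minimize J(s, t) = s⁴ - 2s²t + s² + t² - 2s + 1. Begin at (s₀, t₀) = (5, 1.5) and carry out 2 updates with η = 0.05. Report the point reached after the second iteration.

∇J = (4s³ - 4st + 2s - 2, -2s² + 2t)
Step 1: at (5, 1.5), ∇J = (478, -47) → (5, 1.5) − 0.05·(478, -47) = (-18.9, 3.85)
Step 2: at (-18.9, 3.85), ∇J = (-26753.816, -706.72) → (-18.9, 3.85) − 0.05·(-26753.816, -706.72) = (1318.7908, 39.186)

(1318.7908, 39.186)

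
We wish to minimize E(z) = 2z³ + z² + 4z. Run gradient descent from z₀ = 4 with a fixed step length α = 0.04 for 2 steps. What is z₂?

-0.478976

E′(z) = 6z² + 2z + 4
Step 1: E′(4) = 108; z₁ = 4 − 0.04·108 = -0.32
Step 2: E′(-0.32) = 3.9744; z₂ = -0.32 − 0.04·3.9744 = -0.478976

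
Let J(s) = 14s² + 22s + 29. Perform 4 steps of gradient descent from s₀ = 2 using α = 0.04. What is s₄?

J′(s) = 28s + 22
Step 1: J′(2) = 78; s₁ = 2 − 0.04·78 = -1.12
Step 2: J′(-1.12) = -9.36; s₂ = -1.12 − 0.04·(-9.36) = -0.7456
Step 3: J′(-0.7456) = 1.1232; s₃ = -0.7456 − 0.04·1.1232 = -0.790528
Step 4: J′(-0.790528) = -0.134784; s₄ = -0.790528 − 0.04·(-0.134784) = -0.78513664

-0.78513664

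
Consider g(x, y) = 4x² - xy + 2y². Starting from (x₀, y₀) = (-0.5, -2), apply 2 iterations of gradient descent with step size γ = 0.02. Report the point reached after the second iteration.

(-0.4234, -1.7112)

∇g = (8x - y, -x + 4y)
Step 1: at (-0.5, -2), ∇g = (-2, -7.5) → (-0.5, -2) − 0.02·(-2, -7.5) = (-0.46, -1.85)
Step 2: at (-0.46, -1.85), ∇g = (-1.83, -6.94) → (-0.46, -1.85) − 0.02·(-1.83, -6.94) = (-0.4234, -1.7112)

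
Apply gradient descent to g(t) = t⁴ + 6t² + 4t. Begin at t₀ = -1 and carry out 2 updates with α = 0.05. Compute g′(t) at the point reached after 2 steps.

g′(t) = 4t³ + 12t + 4
t₁ = -1 − 0.05·(-12) = -0.4
t₂ = -0.4 − 0.05·(-1.056) = -0.3472
g′(t) at (-0.3472) = -0.333816840192

-0.333816840192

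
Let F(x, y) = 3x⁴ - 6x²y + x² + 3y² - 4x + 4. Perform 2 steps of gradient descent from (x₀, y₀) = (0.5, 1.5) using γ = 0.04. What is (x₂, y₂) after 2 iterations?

∇F = (12x³ - 12xy + 2x - 4, -6x² + 6y)
(x₁, y₁) = (0.5, 1.5) − 0.04·(-10.5, 7.5) = (0.92, 1.2)
(x₂, y₂) = (0.92, 1.2) − 0.04·(-6.063744, 2.1216) = (1.16254976, 1.115136)

(1.16254976, 1.115136)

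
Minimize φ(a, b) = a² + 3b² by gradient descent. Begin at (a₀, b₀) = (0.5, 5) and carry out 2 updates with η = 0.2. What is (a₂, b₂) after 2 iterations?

∇φ = (2a, 6b)
(a₁, b₁) = (0.5, 5) − 0.2·(1, 30) = (0.3, -1)
(a₂, b₂) = (0.3, -1) − 0.2·(0.6, -6) = (0.18, 0.2)

(0.18, 0.2)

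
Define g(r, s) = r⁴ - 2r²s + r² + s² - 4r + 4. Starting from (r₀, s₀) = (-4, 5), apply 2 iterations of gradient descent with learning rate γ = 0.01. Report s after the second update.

5.205488

∇g = (4r³ - 4rs + 2r - 4, -2r² + 2s)
(r₁, s₁) = (-4, 5) − 0.01·(-188, -22) = (-2.12, 5.22)
(r₂, s₂) = (-2.12, 5.22) − 0.01·(-2.086912, 1.4512) = (-2.09913088, 5.205488)
s = 5.205488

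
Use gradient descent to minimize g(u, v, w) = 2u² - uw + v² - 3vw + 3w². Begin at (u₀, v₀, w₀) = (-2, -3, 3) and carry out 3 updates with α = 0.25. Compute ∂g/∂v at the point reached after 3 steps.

12.9375

∇g = (4u - w, 2v - 3w, -u - 3v + 6w)
(u₁, v₁, w₁) = (-2, -3, 3) − 0.25·(-11, -15, 29) = (0.75, 0.75, -4.25)
(u₂, v₂, w₂) = (0.75, 0.75, -4.25) − 0.25·(7.25, 14.25, -28.5) = (-1.0625, -2.8125, 2.875)
(u₃, v₃, w₃) = (-1.0625, -2.8125, 2.875) − 0.25·(-7.125, -14.25, 26.75) = (0.71875, 0.75, -3.8125)
∂g/∂v at (0.71875, 0.75, -3.8125) = 12.9375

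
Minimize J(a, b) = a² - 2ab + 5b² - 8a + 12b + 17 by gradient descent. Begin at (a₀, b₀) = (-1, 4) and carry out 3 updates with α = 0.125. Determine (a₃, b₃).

∇J = (2a - 2b - 8, -2a + 10b + 12)
Step 1: at (-1, 4), ∇J = (-18, 54) → (-1, 4) − 0.125·(-18, 54) = (1.25, -2.75)
Step 2: at (1.25, -2.75), ∇J = (0, -18) → (1.25, -2.75) − 0.125·(0, -18) = (1.25, -0.5)
Step 3: at (1.25, -0.5), ∇J = (-4.5, 4.5) → (1.25, -0.5) − 0.125·(-4.5, 4.5) = (1.8125, -1.0625)

(1.8125, -1.0625)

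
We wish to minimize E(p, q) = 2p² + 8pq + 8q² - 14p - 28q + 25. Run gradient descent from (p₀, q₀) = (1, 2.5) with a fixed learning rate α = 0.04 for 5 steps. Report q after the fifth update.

1.50032

∇E = (4p + 8q - 14, 8p + 16q - 28)
Step 1: at (1, 2.5), ∇E = (10, 20) → (1, 2.5) − 0.04·(10, 20) = (0.6, 1.7)
Step 2: at (0.6, 1.7), ∇E = (2, 4) → (0.6, 1.7) − 0.04·(2, 4) = (0.52, 1.54)
Step 3: at (0.52, 1.54), ∇E = (0.4, 0.8) → (0.52, 1.54) − 0.04·(0.4, 0.8) = (0.504, 1.508)
Step 4: at (0.504, 1.508), ∇E = (0.08, 0.16) → (0.504, 1.508) − 0.04·(0.08, 0.16) = (0.5008, 1.5016)
Step 5: at (0.5008, 1.5016), ∇E = (0.016, 0.032) → (0.5008, 1.5016) − 0.04·(0.016, 0.032) = (0.50016, 1.50032)
q = 1.50032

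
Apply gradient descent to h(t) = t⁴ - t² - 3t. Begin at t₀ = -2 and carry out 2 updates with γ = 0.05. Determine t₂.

h′(t) = 4t³ - 2t - 3
t₁ = -2 − 0.05·(-31) = -0.45
t₂ = -0.45 − 0.05·(-2.4645) = -0.326775

-0.326775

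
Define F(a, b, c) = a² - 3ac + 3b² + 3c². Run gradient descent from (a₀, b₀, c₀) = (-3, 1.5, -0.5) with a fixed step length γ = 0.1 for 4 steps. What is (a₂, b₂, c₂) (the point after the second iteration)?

(-2.37, 0.24, -1.205)

∇F = (2a - 3c, 6b, -3a + 6c)
(a₁, b₁, c₁) = (-3, 1.5, -0.5) − 0.1·(-4.5, 9, 6) = (-2.55, 0.6, -1.1)
(a₂, b₂, c₂) = (-2.55, 0.6, -1.1) − 0.1·(-1.8, 3.6, 1.05) = (-2.37, 0.24, -1.205)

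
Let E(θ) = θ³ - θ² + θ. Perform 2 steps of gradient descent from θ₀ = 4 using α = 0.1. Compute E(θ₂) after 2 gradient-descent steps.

-0.283818567

E′(θ) = 3θ² - 2θ + 1
Step 1: E′(4) = 41; θ₁ = 4 − 0.1·41 = -0.1
Step 2: E′(-0.1) = 1.23; θ₂ = -0.1 − 0.1·1.23 = -0.223
E(-0.223) = -0.283818567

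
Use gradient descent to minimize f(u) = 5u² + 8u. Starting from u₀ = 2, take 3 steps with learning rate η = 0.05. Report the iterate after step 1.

0.6

f′(u) = 10u + 8
u₁ = 2 − 0.05·28 = 0.6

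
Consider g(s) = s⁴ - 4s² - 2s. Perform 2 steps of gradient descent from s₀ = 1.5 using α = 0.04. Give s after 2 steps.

1.52451072

g′(s) = 4s³ - 8s - 2
s₁ = 1.5 − 0.04·(-0.5) = 1.52
s₂ = 1.52 − 0.04·(-0.112768) = 1.52451072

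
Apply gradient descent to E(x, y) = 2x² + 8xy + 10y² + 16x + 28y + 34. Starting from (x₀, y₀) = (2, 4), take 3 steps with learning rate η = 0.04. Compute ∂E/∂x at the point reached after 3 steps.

∇E = (4x + 8y + 16, 8x + 20y + 28)
Step 1: at (2, 4), ∇E = (56, 124) → (2, 4) − 0.04·(56, 124) = (-0.24, -0.96)
Step 2: at (-0.24, -0.96), ∇E = (7.36, 6.88) → (-0.24, -0.96) − 0.04·(7.36, 6.88) = (-0.5344, -1.2352)
Step 3: at (-0.5344, -1.2352), ∇E = (3.9808, -0.9792) → (-0.5344, -1.2352) − 0.04·(3.9808, -0.9792) = (-0.693632, -1.196032)
∂E/∂x at (-0.693632, -1.196032) = 3.657216

3.657216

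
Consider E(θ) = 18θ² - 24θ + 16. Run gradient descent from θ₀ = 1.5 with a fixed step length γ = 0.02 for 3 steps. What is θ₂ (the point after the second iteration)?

0.732

E′(θ) = 36θ - 24
Step 1: E′(1.5) = 30; θ₁ = 1.5 − 0.02·30 = 0.9
Step 2: E′(0.9) = 8.4; θ₂ = 0.9 − 0.02·8.4 = 0.732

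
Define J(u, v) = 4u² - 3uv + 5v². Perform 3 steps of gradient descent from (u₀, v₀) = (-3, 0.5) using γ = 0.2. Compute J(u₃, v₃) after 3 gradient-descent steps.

245.06432

∇J = (8u - 3v, -3u + 10v)
(u₁, v₁) = (-3, 0.5) − 0.2·(-25.5, 14) = (2.1, -2.3)
(u₂, v₂) = (2.1, -2.3) − 0.2·(23.7, -29.3) = (-2.64, 3.56)
(u₃, v₃) = (-2.64, 3.56) − 0.2·(-31.8, 43.52) = (3.72, -5.144)
J(3.72, -5.144) = 245.06432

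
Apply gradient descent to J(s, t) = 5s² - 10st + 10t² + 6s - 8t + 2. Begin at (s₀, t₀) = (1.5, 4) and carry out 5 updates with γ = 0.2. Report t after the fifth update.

-2591.4

∇J = (10s - 10t + 6, -10s + 20t - 8)
Step 1: at (1.5, 4), ∇J = (-19, 57) → (1.5, 4) − 0.2·(-19, 57) = (5.3, -7.4)
Step 2: at (5.3, -7.4), ∇J = (133, -209) → (5.3, -7.4) − 0.2·(133, -209) = (-21.3, 34.4)
Step 3: at (-21.3, 34.4), ∇J = (-551, 893) → (-21.3, 34.4) − 0.2·(-551, 893) = (88.9, -144.2)
Step 4: at (88.9, -144.2), ∇J = (2337, -3781) → (88.9, -144.2) − 0.2·(2337, -3781) = (-378.5, 612)
Step 5: at (-378.5, 612), ∇J = (-9899, 16017) → (-378.5, 612) − 0.2·(-9899, 16017) = (1601.3, -2591.4)
t = -2591.4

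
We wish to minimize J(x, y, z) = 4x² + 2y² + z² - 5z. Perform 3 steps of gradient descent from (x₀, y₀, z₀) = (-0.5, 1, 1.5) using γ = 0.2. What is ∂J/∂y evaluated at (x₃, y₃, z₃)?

∇J = (8x, 4y, 2z - 5)
Step 1: at (-0.5, 1, 1.5), ∇J = (-4, 4, -2) → (-0.5, 1, 1.5) − 0.2·(-4, 4, -2) = (0.3, 0.2, 1.9)
Step 2: at (0.3, 0.2, 1.9), ∇J = (2.4, 0.8, -1.2) → (0.3, 0.2, 1.9) − 0.2·(2.4, 0.8, -1.2) = (-0.18, 0.04, 2.14)
Step 3: at (-0.18, 0.04, 2.14), ∇J = (-1.44, 0.16, -0.72) → (-0.18, 0.04, 2.14) − 0.2·(-1.44, 0.16, -0.72) = (0.108, 0.008, 2.284)
∂J/∂y at (0.108, 0.008, 2.284) = 0.032

0.032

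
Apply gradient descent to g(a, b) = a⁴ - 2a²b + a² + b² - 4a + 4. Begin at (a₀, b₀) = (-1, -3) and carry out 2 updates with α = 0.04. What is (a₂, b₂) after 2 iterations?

(0.10133248, -2.464448)

∇g = (4a³ - 4ab + 2a - 4, -2a² + 2b)
Step 1: at (-1, -3), ∇g = (-22, -8) → (-1, -3) − 0.04·(-22, -8) = (-0.12, -2.68)
Step 2: at (-0.12, -2.68), ∇g = (-5.533312, -5.3888) → (-0.12, -2.68) − 0.04·(-5.533312, -5.3888) = (0.10133248, -2.464448)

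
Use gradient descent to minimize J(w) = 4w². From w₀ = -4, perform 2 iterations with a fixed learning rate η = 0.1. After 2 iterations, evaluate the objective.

0.1024

J′(w) = 8w
w₁ = -4 − 0.1·(-32) = -0.8
w₂ = -0.8 − 0.1·(-6.4) = -0.16
J(-0.16) = 0.1024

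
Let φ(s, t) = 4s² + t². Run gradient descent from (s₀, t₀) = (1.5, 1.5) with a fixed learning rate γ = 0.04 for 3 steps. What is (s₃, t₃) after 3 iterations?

(0.471648, 1.168032)

∇φ = (8s, 2t)
(s₁, t₁) = (1.5, 1.5) − 0.04·(12, 3) = (1.02, 1.38)
(s₂, t₂) = (1.02, 1.38) − 0.04·(8.16, 2.76) = (0.6936, 1.2696)
(s₃, t₃) = (0.6936, 1.2696) − 0.04·(5.5488, 2.5392) = (0.471648, 1.168032)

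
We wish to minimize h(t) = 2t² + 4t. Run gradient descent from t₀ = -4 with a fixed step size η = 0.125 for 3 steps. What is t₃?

-1.375

h′(t) = 4t + 4
Step 1: h′(-4) = -12; t₁ = -4 − 0.125·(-12) = -2.5
Step 2: h′(-2.5) = -6; t₂ = -2.5 − 0.125·(-6) = -1.75
Step 3: h′(-1.75) = -3; t₃ = -1.75 − 0.125·(-3) = -1.375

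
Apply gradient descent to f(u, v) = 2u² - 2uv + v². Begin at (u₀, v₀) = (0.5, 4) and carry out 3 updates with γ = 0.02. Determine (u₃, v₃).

(0.816032, 3.610176)

∇f = (4u - 2v, -2u + 2v)
Step 1: at (0.5, 4), ∇f = (-6, 7) → (0.5, 4) − 0.02·(-6, 7) = (0.62, 3.86)
Step 2: at (0.62, 3.86), ∇f = (-5.24, 6.48) → (0.62, 3.86) − 0.02·(-5.24, 6.48) = (0.7248, 3.7304)
Step 3: at (0.7248, 3.7304), ∇f = (-4.5616, 6.0112) → (0.7248, 3.7304) − 0.02·(-4.5616, 6.0112) = (0.816032, 3.610176)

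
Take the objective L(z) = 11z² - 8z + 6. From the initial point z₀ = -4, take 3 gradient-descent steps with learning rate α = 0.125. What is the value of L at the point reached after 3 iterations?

6020.6875

L′(z) = 22z - 8
Step 1: L′(-4) = -96; z₁ = -4 − 0.125·(-96) = 8
Step 2: L′(8) = 168; z₂ = 8 − 0.125·168 = -13
Step 3: L′(-13) = -294; z₃ = -13 − 0.125·(-294) = 23.75
L(23.75) = 6020.6875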